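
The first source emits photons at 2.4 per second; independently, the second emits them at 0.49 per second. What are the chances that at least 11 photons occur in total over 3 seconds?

Independent Poisson processes superpose: combined rate λ = 2.4 + 0.49 = 2.89 per second.
Over the interval, μ = 2.89 × 3 = 8.67 (3 seconds).
P(N ≥ 11) = 1 − P(N ≤ 10) ≈ 0.2557.

0.2557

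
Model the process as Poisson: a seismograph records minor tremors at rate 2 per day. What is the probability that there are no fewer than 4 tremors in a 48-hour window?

Over the interval, μ = 2 × 2 = 4 (a 48-hour window = 2 days).
P(N ≥ 4) = 1 − P(N ≤ 3) = 1 − Σ_{j=0}^{3} e^(−μ) μ^j/j! ≈ 0.5665.

0.5665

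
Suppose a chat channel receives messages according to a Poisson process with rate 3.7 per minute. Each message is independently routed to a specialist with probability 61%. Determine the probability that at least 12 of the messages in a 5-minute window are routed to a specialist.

Thinning: the messages that are routed to a specialist themselves form a Poisson process with rate 0.61 × 3.7 = 2.257 per minute.
Over the interval, μ = 2.257 × 5 = 11.285 (a 5-minute window = 5 minutes).
P(N ≥ 12) = 1 − P(N ≤ 11) ≈ 0.4547.

0.4547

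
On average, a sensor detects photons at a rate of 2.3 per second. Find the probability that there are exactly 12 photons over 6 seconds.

0.1011

Over the interval, μ = 2.3 × 6 = 13.8 (6 seconds).
P(N = 12) = e^(−μ) μ^12/12! = e^(−13.8) · 13.8^12/479001600 ≈ 0.1011.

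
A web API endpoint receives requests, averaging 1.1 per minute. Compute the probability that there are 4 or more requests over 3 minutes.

0.4197

Over the interval, μ = 1.1 × 3 = 3.3 (3 minutes).
P(N ≥ 4) = 1 − P(N ≤ 3) = 1 − Σ_{j=0}^{3} e^(−μ) μ^j/j! ≈ 0.4197.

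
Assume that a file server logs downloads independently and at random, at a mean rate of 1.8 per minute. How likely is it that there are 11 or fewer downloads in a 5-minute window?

0.8030

Over the interval, μ = 1.8 × 5 = 9 (a 5-minute window = 5 minutes).
P(N ≤ 11) = Σ_{j=0}^{11} e^(−μ) μ^j/j! ≈ 0.8030.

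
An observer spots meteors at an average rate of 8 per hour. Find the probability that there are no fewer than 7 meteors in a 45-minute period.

Over the interval, μ = 8 × 0.75 = 6 (a 45-minute period = 0.75 hours).
P(N ≥ 7) = 1 − P(N ≤ 6) = 1 − Σ_{j=0}^{6} e^(−μ) μ^j/j! ≈ 0.3937.

0.3937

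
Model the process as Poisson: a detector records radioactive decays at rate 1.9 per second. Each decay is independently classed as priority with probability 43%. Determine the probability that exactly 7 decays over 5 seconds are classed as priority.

Thinning: the decays that are classed as priority themselves form a Poisson process with rate 0.43 × 1.9 = 0.817 per second.
Over the interval, μ = 0.817 × 5 = 4.085 (5 seconds).
P(N = 7) = e^(−4.085) · 4.085^7/7! ≈ 0.0634.

0.0634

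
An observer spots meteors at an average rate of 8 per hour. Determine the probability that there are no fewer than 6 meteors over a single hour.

0.8088

With mean μ = 8 per hour,
P(N ≥ 6) = 1 − P(N ≤ 5) = 1 − Σ_{j=0}^{5} e^(−μ) μ^j/j! ≈ 0.8088.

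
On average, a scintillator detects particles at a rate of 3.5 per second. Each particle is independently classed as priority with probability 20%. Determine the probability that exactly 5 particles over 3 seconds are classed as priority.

Thinning: the particles that are classed as priority themselves form a Poisson process with rate 0.2 × 3.5 = 0.7 per second.
Over the interval, μ = 0.7 × 3 = 2.1 (3 seconds).
P(N = 5) = e^(−2.1) · 2.1^5/5! ≈ 0.0417.

0.0417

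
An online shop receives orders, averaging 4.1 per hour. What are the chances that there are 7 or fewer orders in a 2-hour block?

0.4254

Over the interval, μ = 4.1 × 2 = 8.2 (a 2-hour block = 2 hours).
P(N ≤ 7) = Σ_{j=0}^{7} e^(−μ) μ^j/j! ≈ 0.4254.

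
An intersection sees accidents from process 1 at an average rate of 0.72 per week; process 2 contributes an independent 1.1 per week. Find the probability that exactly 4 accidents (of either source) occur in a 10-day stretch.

Independent Poisson processes superpose: combined rate λ = 0.72 + 1.1 = 1.82 per week.
Over the interval, μ = 1.82 × 10/7 = 2.6 (a 10-day stretch = 10/7 weeks).
P(N = 4) = e^(−2.6) · 2.6^4/4! ≈ 0.1414.

0.1414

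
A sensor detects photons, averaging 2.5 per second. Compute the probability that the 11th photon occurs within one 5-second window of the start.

0.7029

Over the interval, μ = 2.5 × 5 = 12.5 (a 5-second window = 5 seconds).
The 11th arrival falls in the interval iff at least 11 events occur there: P(S_11 ≤ t) = P(N ≥ 11) = 1 − P(N ≤ 10) ≈ 0.7029.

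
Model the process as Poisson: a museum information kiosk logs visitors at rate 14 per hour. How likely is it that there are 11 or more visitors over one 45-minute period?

Over the interval, μ = 14 × 0.75 = 10.5 (a 45-minute period = 0.75 hours).
P(N ≥ 11) = 1 − P(N ≤ 10) = 1 − Σ_{j=0}^{10} e^(−μ) μ^j/j! ≈ 0.4793.

0.4793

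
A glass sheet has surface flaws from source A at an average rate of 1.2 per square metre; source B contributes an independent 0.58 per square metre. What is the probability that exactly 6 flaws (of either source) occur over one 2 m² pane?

0.0804

Independent Poisson processes superpose: combined rate λ = 1.2 + 0.58 = 1.78 per square metre.
Over the interval, μ = 1.78 × 2 = 3.56 (a 2 m² pane = 2 square metres).
P(N = 6) = e^(−3.56) · 3.56^6/6! ≈ 0.0804.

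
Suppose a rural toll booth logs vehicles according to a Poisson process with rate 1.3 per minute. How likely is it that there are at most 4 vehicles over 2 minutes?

0.8774

Over the interval, μ = 1.3 × 2 = 2.6 (2 minutes).
P(N ≤ 4) = Σ_{j=0}^{4} e^(−μ) μ^j/j! ≈ 0.8774.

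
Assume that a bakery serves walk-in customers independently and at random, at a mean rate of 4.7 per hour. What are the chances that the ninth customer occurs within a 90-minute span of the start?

0.2775

Over the interval, μ = 4.7 × 1.5 = 7.05 (a 90-minute span = 1.5 hours).
The ninth arrival falls in the interval iff at least 9 events occur there: P(S_9 ≤ t) = P(N ≥ 9) = 1 − P(N ≤ 8) ≈ 0.2775.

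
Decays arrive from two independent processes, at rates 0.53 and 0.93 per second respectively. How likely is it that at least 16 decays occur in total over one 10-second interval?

Independent Poisson processes superpose: combined rate λ = 0.53 + 0.93 = 1.46 per second.
Over the interval, μ = 1.46 × 10 = 14.6 (a 10-second interval = 10 seconds).
P(N ≥ 16) = 1 − P(N ≤ 15) ≈ 0.3910.

0.3910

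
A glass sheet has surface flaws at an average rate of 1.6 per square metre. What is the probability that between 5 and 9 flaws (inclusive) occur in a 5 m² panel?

Over the interval, μ = 1.6 × 5 = 8 (a 5 m² panel = 5 square metres).
P(5 ≤ N ≤ 9) = Σ_{j=5}^{9} e^(−8) · 8^j/j! ≈ 0.6170.

0.6170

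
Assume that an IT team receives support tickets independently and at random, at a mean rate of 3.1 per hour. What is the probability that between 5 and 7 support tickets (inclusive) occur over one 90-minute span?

Over the interval, μ = 3.1 × 1.5 = 4.65 (a 90-minute span = 1.5 hours).
P(5 ≤ N ≤ 7) = Σ_{j=5}^{7} e^(−4.65) · 4.65^j/j! ≈ 0.3967.

0.3967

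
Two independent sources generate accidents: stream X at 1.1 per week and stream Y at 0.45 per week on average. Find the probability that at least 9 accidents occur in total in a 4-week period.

0.1741

Independent Poisson processes superpose: combined rate λ = 1.1 + 0.45 = 1.55 per week.
Over the interval, μ = 1.55 × 4 = 6.2 (a 4-week period = 4 weeks).
P(N ≥ 9) = 1 − P(N ≤ 8) ≈ 0.1741.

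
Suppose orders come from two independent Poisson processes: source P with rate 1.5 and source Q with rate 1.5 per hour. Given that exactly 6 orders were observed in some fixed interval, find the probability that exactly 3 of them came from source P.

0.3125

Given the total, each event is independently from source P with probability p = λ_P/(λ_P+λ_Q) = 1.5/3 = 0.5000.
So K ~ Binomial(6, 1.5/3): P(K = 3) = C(6,3) · (1.5/3)^3 · (1.5/3)^3 ≈ 0.3125.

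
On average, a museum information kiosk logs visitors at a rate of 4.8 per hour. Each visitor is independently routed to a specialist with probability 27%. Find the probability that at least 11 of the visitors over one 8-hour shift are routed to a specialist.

0.4629

Thinning: the visitors that are routed to a specialist themselves form a Poisson process with rate 0.27 × 4.8 = 1.296 per hour.
Over the interval, μ = 1.296 × 8 = 10.368 (an 8-hour shift = 8 hours).
P(N ≥ 11) = 1 − P(N ≤ 10) ≈ 0.4629.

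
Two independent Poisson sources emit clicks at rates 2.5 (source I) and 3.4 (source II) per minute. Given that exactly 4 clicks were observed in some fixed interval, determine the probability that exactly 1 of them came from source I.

0.3244

Given the total, each event is independently from source I with probability p = λ_I/(λ_I+λ_II) = 2.5/5.9 ≈ 0.4237.
So K ~ Binomial(4, 2.5/5.9): P(K = 1) = C(4,1) · (2.5/5.9)^1 · (3.4/5.9)^3 ≈ 0.3244.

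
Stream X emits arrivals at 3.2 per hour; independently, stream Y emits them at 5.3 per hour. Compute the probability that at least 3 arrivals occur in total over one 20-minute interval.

Independent Poisson processes superpose: combined rate λ = 3.2 + 5.3 = 8.5 per hour.
Over the interval, μ = 8.5 × 1/3 ≈ 2.83333 (a 20-minute interval = 1/3 hours).
P(N ≥ 3) = 1 − P(N ≤ 2) ≈ 0.5385.

0.5385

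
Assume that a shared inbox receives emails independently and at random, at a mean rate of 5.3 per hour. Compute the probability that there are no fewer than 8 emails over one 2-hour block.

0.8290

Over the interval, μ = 5.3 × 2 = 10.6 (a 2-hour block = 2 hours).
P(N ≥ 8) = 1 − P(N ≤ 7) = 1 − Σ_{j=0}^{7} e^(−μ) μ^j/j! ≈ 0.8290.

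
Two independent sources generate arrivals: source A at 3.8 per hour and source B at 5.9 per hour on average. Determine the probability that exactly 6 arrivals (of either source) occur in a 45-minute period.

Independent Poisson processes superpose: combined rate λ = 3.8 + 5.9 = 9.7 per hour.
Over the interval, μ = 9.7 × 0.75 = 7.275 (a 45-minute period = 0.75 hours).
P(N = 6) = e^(−7.275) · 7.275^6/6! ≈ 0.1426.

0.1426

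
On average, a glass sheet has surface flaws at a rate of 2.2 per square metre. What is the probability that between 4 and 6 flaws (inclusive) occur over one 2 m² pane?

0.4842

Over the interval, μ = 2.2 × 2 = 4.4 (a 2 m² pane = 2 square metres).
P(4 ≤ N ≤ 6) = Σ_{j=4}^{6} e^(−4.4) · 4.4^j/j! ≈ 0.4842.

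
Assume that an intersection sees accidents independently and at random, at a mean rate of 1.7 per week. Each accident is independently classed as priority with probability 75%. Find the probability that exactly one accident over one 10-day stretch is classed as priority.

Thinning: the accidents that are classed as priority themselves form a Poisson process with rate 0.75 × 1.7 = 1.275 per week.
Over the interval, μ = 1.275 × 10/7 ≈ 1.82143 (a 10-day stretch = 10/7 weeks).
P(N = 1) = e^(−1.82143) · 1.82143^1/1! ≈ 0.2947.

0.2947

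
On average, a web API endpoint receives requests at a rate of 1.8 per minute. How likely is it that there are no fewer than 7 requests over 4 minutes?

0.5796

Over the interval, μ = 1.8 × 4 = 7.2 (4 minutes).
P(N ≥ 7) = 1 − P(N ≤ 6) = 1 − Σ_{j=0}^{6} e^(−μ) μ^j/j! ≈ 0.5796.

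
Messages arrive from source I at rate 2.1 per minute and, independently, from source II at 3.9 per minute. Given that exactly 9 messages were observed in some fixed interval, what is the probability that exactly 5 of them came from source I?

0.1181

Given the total, each event is independently from source I with probability p = λ_I/(λ_I+λ_II) = 2.1/6 = 0.3500.
So K ~ Binomial(9, 2.1/6): P(K = 5) = C(9,5) · (2.1/6)^5 · (3.9/6)^4 ≈ 0.1181.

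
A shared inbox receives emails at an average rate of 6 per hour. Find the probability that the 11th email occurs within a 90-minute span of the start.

Over the interval, μ = 6 × 1.5 = 9 (a 90-minute span = 1.5 hours).
The 11th arrival falls in the interval iff at least 11 events occur there: P(S_11 ≤ t) = P(N ≥ 11) = 1 − P(N ≤ 10) ≈ 0.2940.

0.2940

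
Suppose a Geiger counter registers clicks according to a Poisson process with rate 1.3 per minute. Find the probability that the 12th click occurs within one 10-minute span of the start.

0.6468

Over the interval, μ = 1.3 × 10 = 13 (a 10-minute span = 10 minutes).
The 12th arrival falls in the interval iff at least 12 events occur there: P(S_12 ≤ t) = P(N ≥ 12) = 1 − P(N ≤ 11) ≈ 0.6468.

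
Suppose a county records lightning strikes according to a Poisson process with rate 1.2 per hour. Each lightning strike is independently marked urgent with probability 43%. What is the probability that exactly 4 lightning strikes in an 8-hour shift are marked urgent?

0.1950

Thinning: the lightning strikes that are marked urgent themselves form a Poisson process with rate 0.43 × 1.2 = 0.516 per hour.
Over the interval, μ = 0.516 × 8 = 4.128 (an 8-hour shift = 8 hours).
P(N = 4) = e^(−4.128) · 4.128^4/4! ≈ 0.1950.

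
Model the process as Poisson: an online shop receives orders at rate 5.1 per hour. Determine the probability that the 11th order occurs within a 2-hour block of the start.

0.4420

Over the interval, μ = 5.1 × 2 = 10.2 (a 2-hour block = 2 hours).
The 11th arrival falls in the interval iff at least 11 events occur there: P(S_11 ≤ t) = P(N ≥ 11) = 1 − P(N ≤ 10) ≈ 0.4420.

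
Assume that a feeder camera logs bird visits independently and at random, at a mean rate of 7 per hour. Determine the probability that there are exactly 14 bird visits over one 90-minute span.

Over the interval, μ = 7 × 1.5 = 10.5 (a 90-minute span = 1.5 hours).
P(N = 14) = e^(−μ) μ^14/14! = e^(−10.5) · 10.5^14/87178291200 ≈ 0.0625.

0.0625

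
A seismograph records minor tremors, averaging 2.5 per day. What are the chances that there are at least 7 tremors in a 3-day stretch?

0.6218

Over the interval, μ = 2.5 × 3 = 7.5 (a 3-day stretch = 3 days).
P(N ≥ 7) = 1 − P(N ≤ 6) = 1 − Σ_{j=0}^{6} e^(−μ) μ^j/j! ≈ 0.6218.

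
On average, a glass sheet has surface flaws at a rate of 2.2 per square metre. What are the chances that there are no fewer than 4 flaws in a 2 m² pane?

Over the interval, μ = 2.2 × 2 = 4.4 (a 2 m² pane = 2 square metres).
P(N ≥ 4) = 1 − P(N ≤ 3) = 1 − Σ_{j=0}^{3} e^(−μ) μ^j/j! ≈ 0.6406.

0.6406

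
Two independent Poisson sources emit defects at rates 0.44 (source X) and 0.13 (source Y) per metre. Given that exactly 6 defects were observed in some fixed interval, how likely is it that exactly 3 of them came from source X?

Given the total, each event is independently from source X with probability p = λ_X/(λ_X+λ_Y) = 0.44/0.57 ≈ 0.7719.
So K ~ Binomial(6, 0.44/0.57): P(K = 3) = C(6,3) · (0.44/0.57)^3 · (0.13/0.57)^3 ≈ 0.1091.

0.1091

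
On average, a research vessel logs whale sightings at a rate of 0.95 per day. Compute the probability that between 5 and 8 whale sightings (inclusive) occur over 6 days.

0.5494

Over the interval, μ = 0.95 × 6 = 5.7 (6 days).
P(5 ≤ N ≤ 8) = Σ_{j=5}^{8} e^(−5.7) · 5.7^j/j! ≈ 0.5494.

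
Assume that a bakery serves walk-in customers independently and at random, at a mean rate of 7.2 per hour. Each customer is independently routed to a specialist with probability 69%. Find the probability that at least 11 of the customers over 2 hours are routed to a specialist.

0.4090

Thinning: the customers that are routed to a specialist themselves form a Poisson process with rate 0.69 × 7.2 = 4.968 per hour.
Over the interval, μ = 4.968 × 2 = 9.936 (2 hours).
P(N ≥ 11) = 1 − P(N ≤ 10) ≈ 0.4090.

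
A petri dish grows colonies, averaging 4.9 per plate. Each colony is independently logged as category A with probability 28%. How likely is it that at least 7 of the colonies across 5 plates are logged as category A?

0.5292

Thinning: the colonies that are logged as category A themselves form a Poisson process with rate 0.28 × 4.9 = 1.372 per plate.
Over the interval, μ = 1.372 × 5 = 6.86 (5 plates).
P(N ≥ 7) = 1 − P(N ≤ 6) ≈ 0.5292.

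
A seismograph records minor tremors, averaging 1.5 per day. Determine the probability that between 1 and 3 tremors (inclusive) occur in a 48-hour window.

0.5974

Over the interval, μ = 1.5 × 2 = 3 (a 48-hour window = 2 days).
P(1 ≤ N ≤ 3) = Σ_{j=1}^{3} e^(−3) · 3^j/j! ≈ 0.5974.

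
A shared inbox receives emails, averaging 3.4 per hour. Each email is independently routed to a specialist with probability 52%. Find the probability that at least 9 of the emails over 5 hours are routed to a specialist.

Thinning: the emails that are routed to a specialist themselves form a Poisson process with rate 0.52 × 3.4 = 1.768 per hour.
Over the interval, μ = 1.768 × 5 = 8.84 (5 hours).
P(N ≥ 9) = 1 − P(N ≤ 8) ≈ 0.5231.

0.5231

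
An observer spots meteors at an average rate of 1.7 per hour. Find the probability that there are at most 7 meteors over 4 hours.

0.6285

Over the interval, μ = 1.7 × 4 = 6.8 (4 hours).
P(N ≤ 7) = Σ_{j=0}^{7} e^(−μ) μ^j/j! ≈ 0.6285.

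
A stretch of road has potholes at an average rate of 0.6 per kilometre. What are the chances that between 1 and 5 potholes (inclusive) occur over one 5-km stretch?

0.8663

Over the interval, μ = 0.6 × 5 = 3 (a 5-km stretch = 5 kilometres).
P(1 ≤ N ≤ 5) = Σ_{j=1}^{5} e^(−3) · 3^j/j! ≈ 0.8663.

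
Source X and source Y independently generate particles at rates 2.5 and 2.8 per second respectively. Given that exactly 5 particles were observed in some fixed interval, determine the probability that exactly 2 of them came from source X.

Given the total, each event is independently from source X with probability p = λ_X/(λ_X+λ_Y) = 2.5/5.3 ≈ 0.4717.
So K ~ Binomial(5, 2.5/5.3): P(K = 2) = C(5,2) · (2.5/5.3)^2 · (2.8/5.3)^3 ≈ 0.3281.

0.3281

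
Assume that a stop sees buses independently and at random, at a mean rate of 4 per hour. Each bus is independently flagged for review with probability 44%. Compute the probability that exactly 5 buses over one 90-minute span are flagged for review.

0.0763

Thinning: the buses that are flagged for review themselves form a Poisson process with rate 0.44 × 4 = 1.76 per hour.
Over the interval, μ = 1.76 × 1.5 = 2.64 (a 90-minute span = 1.5 hours).
P(N = 5) = e^(−2.64) · 2.64^5/5! ≈ 0.0763.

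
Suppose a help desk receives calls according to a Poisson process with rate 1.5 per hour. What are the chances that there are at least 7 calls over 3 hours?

0.1689

Over the interval, μ = 1.5 × 3 = 4.5 (3 hours).
P(N ≥ 7) = 1 − P(N ≤ 6) = 1 − Σ_{j=0}^{6} e^(−μ) μ^j/j! ≈ 0.1689.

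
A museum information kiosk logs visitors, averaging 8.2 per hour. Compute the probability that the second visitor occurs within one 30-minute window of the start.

Over the interval, μ = 8.2 × 0.5 = 4.1 (a 30-minute window = 0.5 hours).
The second arrival falls in the interval iff at least 2 events occur there: P(S_2 ≤ t) = P(N ≥ 2) = 1 − P(N ≤ 1) ≈ 0.9155.

0.9155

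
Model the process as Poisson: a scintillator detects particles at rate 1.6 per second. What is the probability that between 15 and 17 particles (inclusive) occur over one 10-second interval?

Over the interval, μ = 1.6 × 10 = 16 (a 10-second interval = 10 seconds).
P(15 ≤ N ≤ 17) = Σ_{j=15}^{17} e^(−16) · 16^j/j! ≈ 0.2918.

0.2918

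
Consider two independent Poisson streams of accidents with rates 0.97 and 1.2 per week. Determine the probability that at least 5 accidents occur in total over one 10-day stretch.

0.2018

Independent Poisson processes superpose: combined rate λ = 0.97 + 1.2 = 2.17 per week.
Over the interval, μ = 2.17 × 10/7 = 3.1 (a 10-day stretch = 10/7 weeks).
P(N ≥ 5) = 1 − P(N ≤ 4) ≈ 0.2018.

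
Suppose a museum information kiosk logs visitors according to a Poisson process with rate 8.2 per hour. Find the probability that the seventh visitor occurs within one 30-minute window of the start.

0.1214

Over the interval, μ = 8.2 × 0.5 = 4.1 (a 30-minute window = 0.5 hours).
The seventh arrival falls in the interval iff at least 7 events occur there: P(S_7 ≤ t) = P(N ≥ 7) = 1 − P(N ≤ 6) ≈ 0.1214.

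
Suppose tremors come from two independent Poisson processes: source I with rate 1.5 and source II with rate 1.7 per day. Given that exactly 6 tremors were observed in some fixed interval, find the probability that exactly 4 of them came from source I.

Given the total, each event is independently from source I with probability p = λ_I/(λ_I+λ_II) = 1.5/3.2 ≈ 0.4688.
So K ~ Binomial(6, 1.5/3.2): P(K = 4) = C(6,4) · (1.5/3.2)^4 · (1.7/3.2)^2 ≈ 0.2044.

0.2044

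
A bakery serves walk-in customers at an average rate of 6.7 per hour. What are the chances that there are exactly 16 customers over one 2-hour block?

Over the interval, μ = 6.7 × 2 = 13.4 (a 2-hour block = 2 hours).
P(N = 16) = e^(−μ) μ^16/16! = e^(−13.4) · 13.4^16/20922789888000 ≈ 0.0783.

0.0783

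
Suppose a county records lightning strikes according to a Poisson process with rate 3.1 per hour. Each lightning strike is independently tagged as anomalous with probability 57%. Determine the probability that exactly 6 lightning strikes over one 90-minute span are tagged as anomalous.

Thinning: the lightning strikes that are tagged as anomalous themselves form a Poisson process with rate 0.57 × 3.1 = 1.767 per hour.
Over the interval, μ = 1.767 × 1.5 = 2.6505 (a 90-minute span = 1.5 hours).
P(N = 6) = e^(−2.6505) · 2.6505^6/6! ≈ 0.0340.

0.0340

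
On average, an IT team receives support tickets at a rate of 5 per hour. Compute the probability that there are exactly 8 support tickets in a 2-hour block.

0.1126

Over the interval, μ = 5 × 2 = 10 (a 2-hour block = 2 hours).
P(N = 8) = e^(−μ) μ^8/8! = e^(−10) · 10^8/40320 ≈ 0.1126.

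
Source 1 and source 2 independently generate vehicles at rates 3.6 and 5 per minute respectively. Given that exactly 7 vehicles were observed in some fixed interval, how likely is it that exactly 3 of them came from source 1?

Given the total, each event is independently from source 1 with probability p = λ_1/(λ_1+λ_2) = 3.6/8.6 ≈ 0.4186.
So K ~ Binomial(7, 3.6/8.6): P(K = 3) = C(7,3) · (3.6/8.6)^3 · (5/8.6)^4 ≈ 0.2933.

0.2933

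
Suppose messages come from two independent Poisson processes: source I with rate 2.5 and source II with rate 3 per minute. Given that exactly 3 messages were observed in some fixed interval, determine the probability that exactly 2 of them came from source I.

0.3381

Given the total, each event is independently from source I with probability p = λ_I/(λ_I+λ_II) = 2.5/5.5 ≈ 0.4545.
So K ~ Binomial(3, 2.5/5.5): P(K = 2) = C(3,2) · (2.5/5.5)^2 · (3/5.5)^1 ≈ 0.3381.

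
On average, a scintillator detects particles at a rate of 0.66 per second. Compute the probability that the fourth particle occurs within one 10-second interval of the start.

Over the interval, μ = 0.66 × 10 = 6.6 (a 10-second interval = 10 seconds).
The fourth arrival falls in the interval iff at least 4 events occur there: P(S_4 ≤ t) = P(N ≥ 4) = 1 − P(N ≤ 3) ≈ 0.8948.

0.8948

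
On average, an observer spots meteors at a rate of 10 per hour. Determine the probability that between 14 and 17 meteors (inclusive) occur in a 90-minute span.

0.3856

Over the interval, μ = 10 × 1.5 = 15 (a 90-minute span = 1.5 hours).
P(14 ≤ N ≤ 17) = Σ_{j=14}^{17} e^(−15) · 15^j/j! ≈ 0.3856.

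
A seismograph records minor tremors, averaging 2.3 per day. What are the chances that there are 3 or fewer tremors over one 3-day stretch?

Over the interval, μ = 2.3 × 3 = 6.9 (a 3-day stretch = 3 days).
P(N ≤ 3) = Σ_{j=0}^{3} e^(−μ) μ^j/j! ≈ 0.0871.

0.0871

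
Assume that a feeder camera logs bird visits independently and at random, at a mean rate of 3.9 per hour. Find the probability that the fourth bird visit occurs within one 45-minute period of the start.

0.3360

Over the interval, μ = 3.9 × 0.75 = 2.925 (a 45-minute period = 0.75 hours).
The fourth arrival falls in the interval iff at least 4 events occur there: P(S_4 ≤ t) = P(N ≥ 4) = 1 − P(N ≤ 3) ≈ 0.3360.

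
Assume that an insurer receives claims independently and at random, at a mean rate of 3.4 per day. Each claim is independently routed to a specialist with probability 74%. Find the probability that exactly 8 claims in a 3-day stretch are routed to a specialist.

Thinning: the claims that are routed to a specialist themselves form a Poisson process with rate 0.74 × 3.4 = 2.516 per day.
Over the interval, μ = 2.516 × 3 = 7.548 (a 3-day stretch = 3 days).
P(N = 8) = e^(−7.548) · 7.548^8/8! ≈ 0.1377.

0.1377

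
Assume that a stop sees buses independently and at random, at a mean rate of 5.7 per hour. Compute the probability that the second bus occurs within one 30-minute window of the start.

0.7773

Over the interval, μ = 5.7 × 0.5 = 2.85 (a 30-minute window = 0.5 hours).
The second arrival falls in the interval iff at least 2 events occur there: P(S_2 ≤ t) = P(N ≥ 2) = 1 − P(N ≤ 1) ≈ 0.7773.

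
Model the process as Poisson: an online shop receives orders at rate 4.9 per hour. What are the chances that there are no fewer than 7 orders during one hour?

0.2233

With mean μ = 4.9 per hour,
P(N ≥ 7) = 1 − P(N ≤ 6) = 1 − Σ_{j=0}^{6} e^(−μ) μ^j/j! ≈ 0.2233.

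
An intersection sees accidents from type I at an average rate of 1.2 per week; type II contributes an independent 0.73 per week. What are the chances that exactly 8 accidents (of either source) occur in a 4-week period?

Independent Poisson processes superpose: combined rate λ = 1.2 + 0.73 = 1.93 per week.
Over the interval, μ = 1.93 × 4 = 7.72 (a 4-week period = 4 weeks).
P(N = 8) = e^(−7.72) · 7.72^8/8! ≈ 0.1389.

0.1389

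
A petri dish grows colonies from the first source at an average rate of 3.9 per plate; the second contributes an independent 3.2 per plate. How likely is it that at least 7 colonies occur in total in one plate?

Independent Poisson processes superpose: combined rate λ = 3.9 + 3.2 = 7.1 per plate.
So μ = 7.1.
P(N ≥ 7) = 1 − P(N ≤ 6) ≈ 0.5651.

0.5651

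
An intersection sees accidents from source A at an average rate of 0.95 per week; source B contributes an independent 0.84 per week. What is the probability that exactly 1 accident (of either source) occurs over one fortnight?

0.0998

Independent Poisson processes superpose: combined rate λ = 0.95 + 0.84 = 1.79 per week.
Over the interval, μ = 1.79 × 2 = 3.58 (a fortnight = 2 weeks).
P(N = 1) = e^(−3.58) · 3.58^1/1! ≈ 0.0998.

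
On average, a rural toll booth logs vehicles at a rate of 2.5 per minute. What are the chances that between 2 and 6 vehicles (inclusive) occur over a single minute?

0.6985

With mean μ = 2.5 per minute,
P(2 ≤ N ≤ 6) = Σ_{j=2}^{6} e^(−2.5) · 2.5^j/j! ≈ 0.6985.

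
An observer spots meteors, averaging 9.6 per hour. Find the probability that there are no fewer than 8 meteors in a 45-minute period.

0.4311

Over the interval, μ = 9.6 × 0.75 = 7.2 (a 45-minute period = 0.75 hours).
P(N ≥ 8) = 1 − P(N ≤ 7) = 1 − Σ_{j=0}^{7} e^(−μ) μ^j/j! ≈ 0.4311.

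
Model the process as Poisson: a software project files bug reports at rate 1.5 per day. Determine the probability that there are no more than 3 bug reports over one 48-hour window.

Over the interval, μ = 1.5 × 2 = 3 (a 48-hour window = 2 days).
P(N ≤ 3) = Σ_{j=0}^{3} e^(−μ) μ^j/j! ≈ 0.6472.

0.6472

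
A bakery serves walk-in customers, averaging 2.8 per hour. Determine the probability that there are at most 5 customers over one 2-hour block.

Over the interval, μ = 2.8 × 2 = 5.6 (a 2-hour block = 2 hours).
P(N ≤ 5) = Σ_{j=0}^{5} e^(−μ) μ^j/j! ≈ 0.5119.

0.5119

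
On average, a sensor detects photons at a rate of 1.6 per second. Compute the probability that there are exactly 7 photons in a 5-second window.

Over the interval, μ = 1.6 × 5 = 8 (a 5-second window = 5 seconds).
P(N = 7) = e^(−μ) μ^7/7! = e^(−8) · 8^7/5040 ≈ 0.1396.

0.1396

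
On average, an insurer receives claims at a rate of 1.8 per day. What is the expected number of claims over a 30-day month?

54

E[N] = λt = 1.8 × 30 = 54 (a 30-day month = 30 days).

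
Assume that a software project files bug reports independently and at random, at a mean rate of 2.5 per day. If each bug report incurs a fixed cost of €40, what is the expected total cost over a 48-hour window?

€200

E[N] = 2.5 × 2 = 5 (a 48-hour window = 2 days); E[cost] = 5 × €40 = €200.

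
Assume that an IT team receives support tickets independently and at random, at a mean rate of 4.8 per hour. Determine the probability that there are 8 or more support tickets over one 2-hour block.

Over the interval, μ = 4.8 × 2 = 9.6 (a 2-hour block = 2 hours).
P(N ≥ 8) = 1 − P(N ≤ 7) = 1 − Σ_{j=0}^{7} e^(−μ) μ^j/j! ≈ 0.7416.

0.7416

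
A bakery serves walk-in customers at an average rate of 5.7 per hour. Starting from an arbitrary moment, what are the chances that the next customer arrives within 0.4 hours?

Inter-arrival times are exponential with rate λ = 5.7 per hour.
P(T ≤ 0.4) = 1 − e^(−λt) = 1 − e^(−5.7 × 0.4) = 1 − e^(−2.28) ≈ 0.8977.

0.8977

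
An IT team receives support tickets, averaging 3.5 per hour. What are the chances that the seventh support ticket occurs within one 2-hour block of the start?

Over the interval, μ = 3.5 × 2 = 7 (a 2-hour block = 2 hours).
The seventh arrival falls in the interval iff at least 7 events occur there: P(S_7 ≤ t) = P(N ≥ 7) = 1 − P(N ≤ 6) ≈ 0.5503.

0.5503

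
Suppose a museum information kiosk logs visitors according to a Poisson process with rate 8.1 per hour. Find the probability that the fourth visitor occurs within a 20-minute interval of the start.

Over the interval, μ = 8.1 × 1/3 = 2.7 (a 20-minute interval = 1/3 hours).
The fourth arrival falls in the interval iff at least 4 events occur there: P(S_4 ≤ t) = P(N ≥ 4) = 1 − P(N ≤ 3) ≈ 0.2859.

0.2859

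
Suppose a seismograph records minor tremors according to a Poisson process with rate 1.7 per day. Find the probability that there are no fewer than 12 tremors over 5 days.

0.1513

Over the interval, μ = 1.7 × 5 = 8.5 (5 days).
P(N ≥ 12) = 1 − P(N ≤ 11) = 1 − Σ_{j=0}^{11} e^(−μ) μ^j/j! ≈ 0.1513.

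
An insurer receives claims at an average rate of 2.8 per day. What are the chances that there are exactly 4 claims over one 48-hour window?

0.1515

Over the interval, μ = 2.8 × 2 = 5.6 (a 48-hour window = 2 days).
P(N = 4) = e^(−μ) μ^4/4! = e^(−5.6) · 5.6^4/24 ≈ 0.1515.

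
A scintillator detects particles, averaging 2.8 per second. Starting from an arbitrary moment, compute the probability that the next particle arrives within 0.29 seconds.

Inter-arrival times are exponential with rate λ = 2.8 per second.
P(T ≤ 0.29) = 1 − e^(−λt) = 1 − e^(−2.8 × 0.29) = 1 − e^(−0.812) ≈ 0.5560.

0.5560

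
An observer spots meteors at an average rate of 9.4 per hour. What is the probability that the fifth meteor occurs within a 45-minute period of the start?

Over the interval, μ = 9.4 × 0.75 = 7.05 (a 45-minute period = 0.75 hours).
The fifth arrival falls in the interval iff at least 5 events occur there: P(S_5 ≤ t) = P(N ≥ 5) = 1 − P(N ≤ 4) ≈ 0.8315.

0.8315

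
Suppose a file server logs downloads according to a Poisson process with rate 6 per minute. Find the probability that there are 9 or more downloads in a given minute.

0.1528

With mean μ = 6 per minute,
P(N ≥ 9) = 1 − P(N ≤ 8) = 1 − Σ_{j=0}^{8} e^(−μ) μ^j/j! ≈ 0.1528.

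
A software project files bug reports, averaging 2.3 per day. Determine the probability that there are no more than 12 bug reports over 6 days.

0.3784

Over the interval, μ = 2.3 × 6 = 13.8 (6 days).
P(N ≤ 12) = Σ_{j=0}^{12} e^(−μ) μ^j/j! ≈ 0.3784.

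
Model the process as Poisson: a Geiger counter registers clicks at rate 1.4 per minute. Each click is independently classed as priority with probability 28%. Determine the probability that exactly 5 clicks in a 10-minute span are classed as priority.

0.1530

Thinning: the clicks that are classed as priority themselves form a Poisson process with rate 0.28 × 1.4 = 0.392 per minute.
Over the interval, μ = 0.392 × 10 = 3.92 (a 10-minute span = 10 minutes).
P(N = 5) = e^(−3.92) · 3.92^5/5! ≈ 0.1530.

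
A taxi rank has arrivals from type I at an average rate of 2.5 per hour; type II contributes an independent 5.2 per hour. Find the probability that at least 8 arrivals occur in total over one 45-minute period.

Independent Poisson processes superpose: combined rate λ = 2.5 + 5.2 = 7.7 per hour.
Over the interval, μ = 7.7 × 0.75 = 5.775 (a 45-minute period = 0.75 hours).
P(N ≥ 8) = 1 − P(N ≤ 7) ≈ 0.2257.

0.2257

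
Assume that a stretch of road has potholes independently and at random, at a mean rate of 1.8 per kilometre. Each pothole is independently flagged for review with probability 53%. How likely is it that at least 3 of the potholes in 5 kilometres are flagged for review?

Thinning: the potholes that are flagged for review themselves form a Poisson process with rate 0.53 × 1.8 = 0.954 per kilometre.
Over the interval, μ = 0.954 × 5 = 4.77 (5 kilometres).
P(N ≥ 3) = 1 − P(N ≤ 2) ≈ 0.8546.

0.8546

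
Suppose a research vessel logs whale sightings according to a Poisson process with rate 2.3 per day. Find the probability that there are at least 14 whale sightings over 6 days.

Over the interval, μ = 2.3 × 6 = 13.8 (6 days).
P(N ≥ 14) = 1 − P(N ≤ 13) = 1 − Σ_{j=0}^{13} e^(−μ) μ^j/j! ≈ 0.5142.

0.5142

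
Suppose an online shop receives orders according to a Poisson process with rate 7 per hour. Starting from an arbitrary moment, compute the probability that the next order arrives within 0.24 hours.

0.8136

Inter-arrival times are exponential with rate λ = 7 per hour.
P(T ≤ 0.24) = 1 − e^(−λt) = 1 − e^(−7 × 0.24) = 1 − e^(−1.68) ≈ 0.8136.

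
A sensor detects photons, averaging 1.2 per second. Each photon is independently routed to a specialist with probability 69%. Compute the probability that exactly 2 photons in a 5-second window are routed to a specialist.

0.1365

Thinning: the photons that are routed to a specialist themselves form a Poisson process with rate 0.69 × 1.2 = 0.828 per second.
Over the interval, μ = 0.828 × 5 = 4.14 (a 5-second window = 5 seconds).
P(N = 2) = e^(−4.14) · 4.14^2/2! ≈ 0.1365.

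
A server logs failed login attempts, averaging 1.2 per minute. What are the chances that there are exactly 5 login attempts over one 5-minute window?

0.1606

Over the interval, μ = 1.2 × 5 = 6 (a 5-minute window = 5 minutes).
P(N = 5) = e^(−μ) μ^5/5! = e^(−6) · 6^5/120 ≈ 0.1606.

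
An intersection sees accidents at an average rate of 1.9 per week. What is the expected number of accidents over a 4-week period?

7.6

E[N] = λt = 1.9 × 4 = 7.6 (a 4-week period = 4 weeks).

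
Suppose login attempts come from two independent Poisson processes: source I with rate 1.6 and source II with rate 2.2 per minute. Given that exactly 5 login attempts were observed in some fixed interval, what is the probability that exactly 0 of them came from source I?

Given the total, each event is independently from source I with probability p = λ_I/(λ_I+λ_II) = 1.6/3.8 ≈ 0.4211.
So K ~ Binomial(5, 1.6/3.8): P(K = 0) = C(5,0) · (1.6/3.8)^0 · (2.2/3.8)^5 ≈ 0.0650.

0.0650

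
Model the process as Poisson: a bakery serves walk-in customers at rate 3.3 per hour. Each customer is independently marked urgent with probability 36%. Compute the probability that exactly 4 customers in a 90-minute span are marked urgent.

0.0707

Thinning: the customers that are marked urgent themselves form a Poisson process with rate 0.36 × 3.3 = 1.188 per hour.
Over the interval, μ = 1.188 × 1.5 = 1.782 (a 90-minute span = 1.5 hours).
P(N = 4) = e^(−1.782) · 1.782^4/4! ≈ 0.0707.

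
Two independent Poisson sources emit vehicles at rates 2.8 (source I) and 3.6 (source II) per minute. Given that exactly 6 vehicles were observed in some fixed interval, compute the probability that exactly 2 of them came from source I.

Given the total, each event is independently from source I with probability p = λ_I/(λ_I+λ_II) = 2.8/6.4 = 0.4375.
So K ~ Binomial(6, 2.8/6.4): P(K = 2) = C(6,2) · (2.8/6.4)^2 · (3.6/6.4)^4 ≈ 0.2874.

0.2874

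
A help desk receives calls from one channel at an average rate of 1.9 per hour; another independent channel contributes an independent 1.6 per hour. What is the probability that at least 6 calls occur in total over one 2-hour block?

Independent Poisson processes superpose: combined rate λ = 1.9 + 1.6 = 3.5 per hour.
Over the interval, μ = 3.5 × 2 = 7 (a 2-hour block = 2 hours).
P(N ≥ 6) = 1 − P(N ≤ 5) ≈ 0.6993.

0.6993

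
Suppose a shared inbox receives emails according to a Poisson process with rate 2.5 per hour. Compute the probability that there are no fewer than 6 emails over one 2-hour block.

Over the interval, μ = 2.5 × 2 = 5 (a 2-hour block = 2 hours).
P(N ≥ 6) = 1 − P(N ≤ 5) = 1 − Σ_{j=0}^{5} e^(−μ) μ^j/j! ≈ 0.3840.

0.3840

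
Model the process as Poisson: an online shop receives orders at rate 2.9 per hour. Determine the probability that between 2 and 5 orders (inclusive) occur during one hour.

With mean μ = 2.9 per hour,
P(2 ≤ N ≤ 5) = Σ_{j=2}^{5} e^(−2.9) · 2.9^j/j! ≈ 0.7112.

0.7112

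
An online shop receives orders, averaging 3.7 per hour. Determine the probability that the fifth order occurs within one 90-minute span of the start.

Over the interval, μ = 3.7 × 1.5 = 5.55 (a 90-minute span = 1.5 hours).
The fifth arrival falls in the interval iff at least 5 events occur there: P(S_5 ≤ t) = P(N ≥ 5) = 1 − P(N ≤ 4) ≈ 0.6502.

0.6502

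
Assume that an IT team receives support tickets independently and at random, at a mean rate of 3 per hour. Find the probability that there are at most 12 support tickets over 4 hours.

Over the interval, μ = 3 × 4 = 12 (4 hours).
P(N ≤ 12) = Σ_{j=0}^{12} e^(−μ) μ^j/j! ≈ 0.5760.

0.5760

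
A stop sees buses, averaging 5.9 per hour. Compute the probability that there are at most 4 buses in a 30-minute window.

Over the interval, μ = 5.9 × 0.5 = 2.95 (a 30-minute window = 0.5 hours).
P(N ≤ 4) = Σ_{j=0}^{4} e^(−μ) μ^j/j! ≈ 0.8236.

0.8236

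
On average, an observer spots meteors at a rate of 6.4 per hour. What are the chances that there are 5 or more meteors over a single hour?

0.7649

With mean μ = 6.4 per hour,
P(N ≥ 5) = 1 − P(N ≤ 4) = 1 − Σ_{j=0}^{4} e^(−μ) μ^j/j! ≈ 0.7649.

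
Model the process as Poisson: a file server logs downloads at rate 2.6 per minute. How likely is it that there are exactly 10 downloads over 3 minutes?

Over the interval, μ = 2.6 × 3 = 7.8 (3 minutes).
P(N = 10) = e^(−μ) μ^10/10! = e^(−7.8) · 7.8^10/3628800 ≈ 0.0941.

0.0941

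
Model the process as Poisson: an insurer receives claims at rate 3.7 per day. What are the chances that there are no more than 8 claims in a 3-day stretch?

0.2232

Over the interval, μ = 3.7 × 3 = 11.1 (a 3-day stretch = 3 days).
P(N ≤ 8) = Σ_{j=0}^{8} e^(−μ) μ^j/j! ≈ 0.2232.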